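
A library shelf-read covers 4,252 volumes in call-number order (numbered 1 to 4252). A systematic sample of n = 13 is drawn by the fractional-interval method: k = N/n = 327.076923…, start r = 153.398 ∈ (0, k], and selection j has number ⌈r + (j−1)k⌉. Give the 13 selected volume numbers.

154, 481, 808, 1135, 1462, 1789, 2116, 2443, 2771, 3098, 3425, 3752, 4079

j=1: r + 0k = 153.398 → ⌈·⌉ = 154
j=2: r + 1k = 480.474923… → ⌈·⌉ = 481
j=3: r + 2k = 807.551846… → ⌈·⌉ = 808
j=4: r + 3k = 1134.628769… → ⌈·⌉ = 1135
j=5: r + 4k = 1461.705692… → ⌈·⌉ = 1462
j=6: r + 5k = 1788.782615… → ⌈·⌉ = 1789
j=7: r + 6k = 2115.859538… → ⌈·⌉ = 2116
j=8: r + 7k = 2442.936461… → ⌈·⌉ = 2443
j=9: r + 8k = 2770.013384… → ⌈·⌉ = 2771
j=10: r + 9k = 3097.090307… → ⌈·⌉ = 3098
j=11: r + 10k = 3424.167230… → ⌈·⌉ = 3425
j=12: r + 11k = 3751.244153… → ⌈·⌉ = 3752
j=13: r + 12k = 4078.321076… → ⌈·⌉ = 4079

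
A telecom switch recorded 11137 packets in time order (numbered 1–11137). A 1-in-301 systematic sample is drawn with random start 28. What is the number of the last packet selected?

k = 301
37th selection = r + (37−1)·k = 28 + 36×301 = 28 + 10836 = 10864

10864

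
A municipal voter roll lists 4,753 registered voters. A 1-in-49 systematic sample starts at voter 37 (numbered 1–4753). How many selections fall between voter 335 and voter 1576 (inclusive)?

k = 49
First selection ≥ 335: 37 + ⌈(335−37)/49⌉·49 = 37 + 7×49 = 380
Last selection ≤ 1576: 37 + ⌊(1576−37)/49⌋·49 = 37 + 31×49 = 1556
Count = 31 − 7 + 1 = 25

25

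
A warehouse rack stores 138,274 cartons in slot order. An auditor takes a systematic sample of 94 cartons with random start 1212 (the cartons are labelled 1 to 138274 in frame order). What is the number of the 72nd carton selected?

105653

k = 138274/94 = 1471
72nd selection = r + (72−1)·k = 1212 + 71×1471 = 1212 + 104441 = 105653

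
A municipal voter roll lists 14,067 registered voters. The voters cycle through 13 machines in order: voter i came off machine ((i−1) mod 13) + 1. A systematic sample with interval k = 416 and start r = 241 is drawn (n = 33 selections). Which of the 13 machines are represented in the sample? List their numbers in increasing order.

Consecutive selections differ by k = 416, so their machine numbers differ by 416 mod 13 = 0.
gcd(416, 13) = 13, so the sample visits 13/13 = 1 distinct residues mod 13.
Start 241 is machine 7; the machines hit are 7.

7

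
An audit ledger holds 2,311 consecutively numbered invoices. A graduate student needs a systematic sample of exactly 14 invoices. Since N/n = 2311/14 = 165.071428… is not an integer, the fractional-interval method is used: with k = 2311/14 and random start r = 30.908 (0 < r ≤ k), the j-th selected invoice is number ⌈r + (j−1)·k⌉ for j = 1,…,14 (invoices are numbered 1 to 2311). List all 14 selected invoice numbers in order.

31, 196, 362, 527, 692, 857, 1022, 1187, 1352, 1517, 1682, 1847, 2012, 2177

j=1: r + 0k = 30.908 → ⌈·⌉ = 31
j=2: r + 1k = 195.979428… → ⌈·⌉ = 196
j=3: r + 2k = 361.050857… → ⌈·⌉ = 362
j=4: r + 3k = 526.122285… → ⌈·⌉ = 527
j=5: r + 4k = 691.193714… → ⌈·⌉ = 692
j=6: r + 5k = 856.265142… → ⌈·⌉ = 857
j=7: r + 6k = 1021.336571… → ⌈·⌉ = 1022
j=8: r + 7k = 1186.408 → ⌈·⌉ = 1187
j=9: r + 8k = 1351.479428… → ⌈·⌉ = 1352
j=10: r + 9k = 1516.550857… → ⌈·⌉ = 1517
j=11: r + 10k = 1681.622285… → ⌈·⌉ = 1682
j=12: r + 11k = 1846.693714… → ⌈·⌉ = 1847
j=13: r + 12k = 2011.765142… → ⌈·⌉ = 2012
j=14: r + 13k = 2176.836571… → ⌈·⌉ = 2177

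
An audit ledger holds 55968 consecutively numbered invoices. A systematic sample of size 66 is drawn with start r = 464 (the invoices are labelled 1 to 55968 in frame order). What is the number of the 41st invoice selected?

34384

k = 55968/66 = 848
41st selection = r + (41−1)·k = 464 + 40×848 = 464 + 33920 = 34384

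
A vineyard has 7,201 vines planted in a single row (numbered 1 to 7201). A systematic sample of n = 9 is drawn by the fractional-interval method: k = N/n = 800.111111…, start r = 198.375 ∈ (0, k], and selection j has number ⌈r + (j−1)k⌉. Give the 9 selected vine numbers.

199, 999, 1799, 2599, 3399, 4199, 5000, 5800, 6600

j=1: r + 0k = 198.375 → ⌈·⌉ = 199
j=2: r + 1k = 998.486111… → ⌈·⌉ = 999
j=3: r + 2k = 1798.597222… → ⌈·⌉ = 1799
j=4: r + 3k = 2598.708333… → ⌈·⌉ = 2599
j=5: r + 4k = 3398.819444… → ⌈·⌉ = 3399
j=6: r + 5k = 4198.930555… → ⌈·⌉ = 4199
j=7: r + 6k = 4999.041666… → ⌈·⌉ = 5000
j=8: r + 7k = 5799.152777… → ⌈·⌉ = 5800
j=9: r + 8k = 6599.263888… → ⌈·⌉ = 6600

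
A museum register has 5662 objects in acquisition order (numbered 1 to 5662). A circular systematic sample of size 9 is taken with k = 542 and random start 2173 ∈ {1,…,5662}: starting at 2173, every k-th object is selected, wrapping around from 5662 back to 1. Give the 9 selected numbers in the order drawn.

Selection 1: 2173
Selection 2: 2173 + 542 = 2715
Selection 3: 2715 + 542 = 3257
Selection 4: 3257 + 542 = 3799
Selection 5: 3799 + 542 = 4341
Selection 6: 4341 + 542 = 4883
Selection 7: 4883 + 542 = 5425
Selection 8: 5425 + 542 = 5967 → 5967 − 5662 = 305
Selection 9: 305 + 542 = 847

2173, 2715, 3257, 3799, 4341, 4883, 5425, 305, 847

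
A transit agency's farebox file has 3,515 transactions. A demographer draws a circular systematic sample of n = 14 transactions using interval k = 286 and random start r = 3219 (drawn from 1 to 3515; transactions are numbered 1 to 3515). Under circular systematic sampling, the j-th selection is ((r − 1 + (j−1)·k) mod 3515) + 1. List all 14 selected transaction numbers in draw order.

Selection 1: 3219
Selection 2: 3219 + 286 = 3505
Selection 3: 3505 + 286 = 3791 → 3791 − 3515 = 276
Selection 4: 276 + 286 = 562
Selection 5: 562 + 286 = 848
Selection 6: 848 + 286 = 1134
Selection 7: 1134 + 286 = 1420
Selection 8: 1420 + 286 = 1706
Selection 9: 1706 + 286 = 1992
Selection 10: 1992 + 286 = 2278
Selection 11: 2278 + 286 = 2564
Selection 12: 2564 + 286 = 2850
Selection 13: 2850 + 286 = 3136
Selection 14: 3136 + 286 = 3422

3219, 3505, 276, 562, 848, 1134, 1420, 1706, 1992, 2278, 2564, 2850, 3136, 3422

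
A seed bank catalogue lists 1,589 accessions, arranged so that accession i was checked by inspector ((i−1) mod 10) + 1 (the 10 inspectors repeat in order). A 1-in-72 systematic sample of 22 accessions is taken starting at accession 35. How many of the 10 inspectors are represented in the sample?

Consecutive selections differ by k = 72, so their inspector numbers differ by 72 mod 10 = 2.
gcd(72, 10) = 2, so the sample visits 10/2 = 5 distinct residues mod 10.
Start 35 is inspector 5; the inspectors hit are 1, 3, 5, 7, 9.

5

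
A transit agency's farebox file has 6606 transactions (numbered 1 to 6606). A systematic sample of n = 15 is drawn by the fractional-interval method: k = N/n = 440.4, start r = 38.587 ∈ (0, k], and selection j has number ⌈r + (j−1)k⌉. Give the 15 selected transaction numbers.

j=1: r + 0k = 38.587 → ⌈·⌉ = 39
j=2: r + 1k = 478.987 → ⌈·⌉ = 479
j=3: r + 2k = 919.387 → ⌈·⌉ = 920
j=4: r + 3k = 1359.787 → ⌈·⌉ = 1360
j=5: r + 4k = 1800.187 → ⌈·⌉ = 1801
j=6: r + 5k = 2240.587 → ⌈·⌉ = 2241
j=7: r + 6k = 2680.987 → ⌈·⌉ = 2681
j=8: r + 7k = 3121.387 → ⌈·⌉ = 3122
j=9: r + 8k = 3561.787 → ⌈·⌉ = 3562
j=10: r + 9k = 4002.187 → ⌈·⌉ = 4003
j=11: r + 10k = 4442.587 → ⌈·⌉ = 4443
j=12: r + 11k = 4882.987 → ⌈·⌉ = 4883
j=13: r + 12k = 5323.387 → ⌈·⌉ = 5324
j=14: r + 13k = 5763.787 → ⌈·⌉ = 5764
j=15: r + 14k = 6204.187 → ⌈·⌉ = 6205

39, 479, 920, 1360, 1801, 2241, 2681, 3122, 3562, 4003, 4443, 4883, 5324, 5764, 6205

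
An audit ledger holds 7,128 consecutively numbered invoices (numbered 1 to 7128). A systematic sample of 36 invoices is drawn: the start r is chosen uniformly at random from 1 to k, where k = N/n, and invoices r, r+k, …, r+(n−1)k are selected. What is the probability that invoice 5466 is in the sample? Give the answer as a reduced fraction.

k = 7128/36 = 198.
Invoice 5466 is selected iff r ≡ 5466 (mod 198); exactly one such r in {1,…,198}.
Inclusion probability = 1/198.

1/198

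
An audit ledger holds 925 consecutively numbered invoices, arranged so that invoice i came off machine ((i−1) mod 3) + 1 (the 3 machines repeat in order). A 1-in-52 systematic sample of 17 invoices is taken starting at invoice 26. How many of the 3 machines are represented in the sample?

3

Consecutive selections differ by k = 52, so their machine numbers differ by 52 mod 3 = 1.
gcd(52, 3) = 1, so the sample visits 3/1 = 3 distinct residues mod 3.
Start 26 is machine 2; the machines hit are 1, 2, 3.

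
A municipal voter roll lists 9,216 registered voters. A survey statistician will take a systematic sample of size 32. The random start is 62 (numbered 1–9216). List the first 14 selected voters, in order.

62, 350, 638, 926, 1214, 1502, 1790, 2078, 2366, 2654, 2942, 3230, 3518, 3806

k = N/n = 9216/32 = 288
voter 1: 62
voter 2: 62 + 288 = 350
voter 3: 350 + 288 = 638
voter 4: 638 + 288 = 926
voter 5: 926 + 288 = 1214
voter 6: 1214 + 288 = 1502
voter 7: 1502 + 288 = 1790
voter 8: 1790 + 288 = 2078
voter 9: 2078 + 288 = 2366
voter 10: 2366 + 288 = 2654
voter 11: 2654 + 288 = 2942
voter 12: 2942 + 288 = 3230
voter 13: 3230 + 288 = 3518
voter 14: 3518 + 288 = 3806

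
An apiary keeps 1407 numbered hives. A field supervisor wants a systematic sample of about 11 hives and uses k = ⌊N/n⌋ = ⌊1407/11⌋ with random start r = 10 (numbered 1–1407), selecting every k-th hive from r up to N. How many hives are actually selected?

k = ⌊1407/11⌋ = 127
Achieved size = ⌊(1407 − 10)/127⌋ + 1 = ⌊1397/127⌋ + 1 = 11 + 1 = 12
(last selection: 10 + 11×127 = 1407 ≤ 1407; next would be 1534 > 1407)

12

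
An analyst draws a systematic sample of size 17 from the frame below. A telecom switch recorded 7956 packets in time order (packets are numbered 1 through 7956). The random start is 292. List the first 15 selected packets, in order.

k = N/n = 7956/17 = 468
packet 1: 292
packet 2: 292 + 468 = 760
packet 3: 760 + 468 = 1228
packet 4: 1228 + 468 = 1696
packet 5: 1696 + 468 = 2164
packet 6: 2164 + 468 = 2632
packet 7: 2632 + 468 = 3100
packet 8: 3100 + 468 = 3568
packet 9: 3568 + 468 = 4036
packet 10: 4036 + 468 = 4504
packet 11: 4504 + 468 = 4972
packet 12: 4972 + 468 = 5440
packet 13: 5440 + 468 = 5908
packet 14: 5908 + 468 = 6376
packet 15: 6376 + 468 = 6844

292, 760, 1228, 1696, 2164, 2632, 3100, 3568, 4036, 4504, 4972, 5440, 5908, 6376, 6844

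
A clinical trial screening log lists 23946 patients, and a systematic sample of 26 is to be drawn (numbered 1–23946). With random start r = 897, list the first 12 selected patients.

k = N/n = 23946/26 = 921
patient 1: 897
patient 2: 897 + 921 = 1818
patient 3: 1818 + 921 = 2739
patient 4: 2739 + 921 = 3660
patient 5: 3660 + 921 = 4581
patient 6: 4581 + 921 = 5502
patient 7: 5502 + 921 = 6423
patient 8: 6423 + 921 = 7344
patient 9: 7344 + 921 = 8265
patient 10: 8265 + 921 = 9186
patient 11: 9186 + 921 = 10107
patient 12: 10107 + 921 = 11028

897, 1818, 2739, 3660, 4581, 5502, 6423, 7344, 8265, 9186, 10107, 11028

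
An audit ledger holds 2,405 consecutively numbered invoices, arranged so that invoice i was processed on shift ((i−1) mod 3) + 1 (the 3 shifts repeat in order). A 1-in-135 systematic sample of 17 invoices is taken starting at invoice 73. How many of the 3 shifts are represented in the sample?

Consecutive selections differ by k = 135, so their shift numbers differ by 135 mod 3 = 0.
gcd(135, 3) = 3, so the sample visits 3/3 = 1 distinct residues mod 3.
Start 73 is shift 1; the shifts hit are 1.

1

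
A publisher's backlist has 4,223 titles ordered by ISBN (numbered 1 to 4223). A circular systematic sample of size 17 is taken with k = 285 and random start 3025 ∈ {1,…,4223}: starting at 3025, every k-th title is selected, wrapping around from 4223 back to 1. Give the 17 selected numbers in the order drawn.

3025, 3310, 3595, 3880, 4165, 227, 512, 797, 1082, 1367, 1652, 1937, 2222, 2507, 2792, 3077, 3362

Selection 1: 3025
Selection 2: 3025 + 285 = 3310
Selection 3: 3310 + 285 = 3595
Selection 4: 3595 + 285 = 3880
Selection 5: 3880 + 285 = 4165
Selection 6: 4165 + 285 = 4450 → 4450 − 4223 = 227
Selection 7: 227 + 285 = 512
Selection 8: 512 + 285 = 797
Selection 9: 797 + 285 = 1082
Selection 10: 1082 + 285 = 1367
Selection 11: 1367 + 285 = 1652
Selection 12: 1652 + 285 = 1937
Selection 13: 1937 + 285 = 2222
Selection 14: 2222 + 285 = 2507
Selection 15: 2507 + 285 = 2792
Selection 16: 2792 + 285 = 3077
Selection 17: 3077 + 285 = 3362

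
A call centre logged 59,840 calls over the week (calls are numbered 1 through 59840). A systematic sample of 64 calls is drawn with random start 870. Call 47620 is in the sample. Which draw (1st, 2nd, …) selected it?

51

k = 59840/64 = 935
position = (47620 − 870)/935 + 1 = 46750/935 + 1 = 50 + 1 = 51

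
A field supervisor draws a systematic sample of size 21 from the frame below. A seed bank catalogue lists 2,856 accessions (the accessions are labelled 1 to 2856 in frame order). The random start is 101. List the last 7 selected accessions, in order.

k = N/n = 2856/21 = 136
15th selection = 101 + 14×136 = 2005
16th: 2005 + 136 = 2141
17th: 2141 + 136 = 2277
18th: 2277 + 136 = 2413
19th: 2413 + 136 = 2549
20th: 2549 + 136 = 2685
21st: 2685 + 136 = 2821

2005, 2141, 2277, 2413, 2549, 2685, 2821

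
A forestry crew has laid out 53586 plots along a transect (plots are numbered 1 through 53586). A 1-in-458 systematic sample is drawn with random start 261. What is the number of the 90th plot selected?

k = 458
90th selection = r + (90−1)·k = 261 + 89×458 = 261 + 40762 = 41023

41023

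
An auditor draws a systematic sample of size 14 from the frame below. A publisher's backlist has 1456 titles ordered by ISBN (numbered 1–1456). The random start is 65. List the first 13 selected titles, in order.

k = N/n = 1456/14 = 104
title 1: 65
title 2: 65 + 104 = 169
title 3: 169 + 104 = 273
title 4: 273 + 104 = 377
title 5: 377 + 104 = 481
title 6: 481 + 104 = 585
title 7: 585 + 104 = 689
title 8: 689 + 104 = 793
title 9: 793 + 104 = 897
title 10: 897 + 104 = 1001
title 11: 1001 + 104 = 1105
title 12: 1105 + 104 = 1209
title 13: 1209 + 104 = 1313

65, 169, 273, 377, 481, 585, 689, 793, 897, 1001, 1105, 1209, 1313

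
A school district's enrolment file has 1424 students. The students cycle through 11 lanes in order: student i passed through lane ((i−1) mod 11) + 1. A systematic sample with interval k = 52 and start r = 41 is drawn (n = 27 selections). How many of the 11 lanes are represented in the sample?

Consecutive selections differ by k = 52, so their lane numbers differ by 52 mod 11 = 8.
gcd(52, 11) = 1, so the sample visits 11/1 = 11 distinct residues mod 11.
Start 41 is lane 8; the lanes hit are 1, 2, 3, 4, 5, 6, 7, 8, 9, 10, 11.

11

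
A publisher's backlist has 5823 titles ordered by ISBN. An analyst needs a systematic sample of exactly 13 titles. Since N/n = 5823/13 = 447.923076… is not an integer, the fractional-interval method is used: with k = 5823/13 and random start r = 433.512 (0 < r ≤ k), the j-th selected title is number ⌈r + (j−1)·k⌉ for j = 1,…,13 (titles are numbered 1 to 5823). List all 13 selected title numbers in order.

j=1: r + 0k = 433.512 → ⌈·⌉ = 434
j=2: r + 1k = 881.435076… → ⌈·⌉ = 882
j=3: r + 2k = 1329.358153… → ⌈·⌉ = 1330
j=4: r + 3k = 1777.281230… → ⌈·⌉ = 1778
j=5: r + 4k = 2225.204307… → ⌈·⌉ = 2226
j=6: r + 5k = 2673.127384… → ⌈·⌉ = 2674
j=7: r + 6k = 3121.050461… → ⌈·⌉ = 3122
j=8: r + 7k = 3568.973538… → ⌈·⌉ = 3569
j=9: r + 8k = 4016.896615… → ⌈·⌉ = 4017
j=10: r + 9k = 4464.819692… → ⌈·⌉ = 4465
j=11: r + 10k = 4912.742769… → ⌈·⌉ = 4913
j=12: r + 11k = 5360.665846… → ⌈·⌉ = 5361
j=13: r + 12k = 5808.588923… → ⌈·⌉ = 5809

434, 882, 1330, 1778, 2226, 2674, 3122, 3569, 4017, 4465, 4913, 5361, 5809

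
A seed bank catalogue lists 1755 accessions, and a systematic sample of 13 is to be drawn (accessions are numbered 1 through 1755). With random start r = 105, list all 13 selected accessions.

k = N/n = 1755/13 = 135
accession 1: 105
accession 2: 105 + 135 = 240
accession 3: 240 + 135 = 375
accession 4: 375 + 135 = 510
accession 5: 510 + 135 = 645
accession 6: 645 + 135 = 780
accession 7: 780 + 135 = 915
accession 8: 915 + 135 = 1050
accession 9: 1050 + 135 = 1185
accession 10: 1185 + 135 = 1320
accession 11: 1320 + 135 = 1455
accession 12: 1455 + 135 = 1590
accession 13: 1590 + 135 = 1725

105, 240, 375, 510, 645, 780, 915, 1050, 1185, 1320, 1455, 1590, 1725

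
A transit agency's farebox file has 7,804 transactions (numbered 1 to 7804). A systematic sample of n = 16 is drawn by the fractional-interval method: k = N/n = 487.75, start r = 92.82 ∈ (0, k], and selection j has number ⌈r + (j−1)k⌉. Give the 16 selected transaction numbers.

j=1: r + 0k = 92.82 → ⌈·⌉ = 93
j=2: r + 1k = 580.57 → ⌈·⌉ = 581
j=3: r + 2k = 1068.32 → ⌈·⌉ = 1069
j=4: r + 3k = 1556.07 → ⌈·⌉ = 1557
j=5: r + 4k = 2043.82 → ⌈·⌉ = 2044
j=6: r + 5k = 2531.57 → ⌈·⌉ = 2532
j=7: r + 6k = 3019.32 → ⌈·⌉ = 3020
j=8: r + 7k = 3507.07 → ⌈·⌉ = 3508
j=9: r + 8k = 3994.82 → ⌈·⌉ = 3995
j=10: r + 9k = 4482.57 → ⌈·⌉ = 4483
j=11: r + 10k = 4970.32 → ⌈·⌉ = 4971
j=12: r + 11k = 5458.07 → ⌈·⌉ = 5459
j=13: r + 12k = 5945.82 → ⌈·⌉ = 5946
j=14: r + 13k = 6433.57 → ⌈·⌉ = 6434
j=15: r + 14k = 6921.32 → ⌈·⌉ = 6922
j=16: r + 15k = 7409.07 → ⌈·⌉ = 7410

93, 581, 1069, 1557, 2044, 2532, 3020, 3508, 3995, 4483, 4971, 5459, 5946, 6434, 6922, 7410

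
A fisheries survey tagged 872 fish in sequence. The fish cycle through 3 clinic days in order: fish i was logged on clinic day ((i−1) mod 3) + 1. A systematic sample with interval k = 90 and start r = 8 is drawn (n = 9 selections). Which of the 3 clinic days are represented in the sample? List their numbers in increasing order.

Consecutive selections differ by k = 90, so their clinic day numbers differ by 90 mod 3 = 0.
gcd(90, 3) = 3, so the sample visits 3/3 = 1 distinct residues mod 3.
Start 8 is clinic day 2; the clinic days hit are 2.

2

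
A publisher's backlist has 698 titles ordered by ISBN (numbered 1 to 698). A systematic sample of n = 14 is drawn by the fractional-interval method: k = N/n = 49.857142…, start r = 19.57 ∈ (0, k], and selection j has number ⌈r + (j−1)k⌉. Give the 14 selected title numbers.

j=1: r + 0k = 19.57 → ⌈·⌉ = 20
j=2: r + 1k = 69.427142… → ⌈·⌉ = 70
j=3: r + 2k = 119.284285… → ⌈·⌉ = 120
j=4: r + 3k = 169.141428… → ⌈·⌉ = 170
j=5: r + 4k = 218.998571… → ⌈·⌉ = 219
j=6: r + 5k = 268.855714… → ⌈·⌉ = 269
j=7: r + 6k = 318.712857… → ⌈·⌉ = 319
j=8: r + 7k = 368.57 → ⌈·⌉ = 369
j=9: r + 8k = 418.427142… → ⌈·⌉ = 419
j=10: r + 9k = 468.284285… → ⌈·⌉ = 469
j=11: r + 10k = 518.141428… → ⌈·⌉ = 519
j=12: r + 11k = 567.998571… → ⌈·⌉ = 568
j=13: r + 12k = 617.855714… → ⌈·⌉ = 618
j=14: r + 13k = 667.712857… → ⌈·⌉ = 668

20, 70, 120, 170, 219, 269, 319, 369, 419, 469, 519, 568, 618, 668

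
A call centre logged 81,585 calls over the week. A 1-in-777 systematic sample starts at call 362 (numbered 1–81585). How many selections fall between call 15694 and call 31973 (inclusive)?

k = 777
First selection ≥ 15694: 362 + ⌈(15694−362)/777⌉·777 = 362 + 20×777 = 15902
Last selection ≤ 31973: 362 + ⌊(31973−362)/777⌋·777 = 362 + 40×777 = 31442
Count = 40 − 20 + 1 = 21

21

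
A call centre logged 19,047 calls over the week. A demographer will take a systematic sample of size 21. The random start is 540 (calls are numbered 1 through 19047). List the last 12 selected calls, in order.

k = N/n = 19047/21 = 907
10th selection = 540 + 9×907 = 8703
11th: 8703 + 907 = 9610
12th: 9610 + 907 = 10517
13th: 10517 + 907 = 11424
14th: 11424 + 907 = 12331
15th: 12331 + 907 = 13238
16th: 13238 + 907 = 14145
17th: 14145 + 907 = 15052
18th: 15052 + 907 = 15959
19th: 15959 + 907 = 16866
20th: 16866 + 907 = 17773
21st: 17773 + 907 = 18680

8703, 9610, 10517, 11424, 12331, 13238, 14145, 15052, 15959, 16866, 17773, 18680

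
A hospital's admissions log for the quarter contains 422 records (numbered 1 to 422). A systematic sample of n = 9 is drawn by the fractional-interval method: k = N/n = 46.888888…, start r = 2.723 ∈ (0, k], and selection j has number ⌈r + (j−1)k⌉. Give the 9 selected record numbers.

3, 50, 97, 144, 191, 238, 285, 331, 378

j=1: r + 0k = 2.723 → ⌈·⌉ = 3
j=2: r + 1k = 49.611888… → ⌈·⌉ = 50
j=3: r + 2k = 96.500777… → ⌈·⌉ = 97
j=4: r + 3k = 143.389666… → ⌈·⌉ = 144
j=5: r + 4k = 190.278555… → ⌈·⌉ = 191
j=6: r + 5k = 237.167444… → ⌈·⌉ = 238
j=7: r + 6k = 284.056333… → ⌈·⌉ = 285
j=8: r + 7k = 330.945222… → ⌈·⌉ = 331
j=9: r + 8k = 377.834111… → ⌈·⌉ = 378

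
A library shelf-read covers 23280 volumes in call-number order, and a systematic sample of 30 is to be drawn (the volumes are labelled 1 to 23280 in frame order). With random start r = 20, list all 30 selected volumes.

k = N/n = 23280/30 = 776
volume 1: 20
volume 2: 20 + 776 = 796
volume 3: 796 + 776 = 1572
volume 4: 1572 + 776 = 2348
volume 5: 2348 + 776 = 3124
volume 6: 3124 + 776 = 3900
volume 7: 3900 + 776 = 4676
volume 8: 4676 + 776 = 5452
volume 9: 5452 + 776 = 6228
volume 10: 6228 + 776 = 7004
volume 11: 7004 + 776 = 7780
volume 12: 7780 + 776 = 8556
volume 13: 8556 + 776 = 9332
volume 14: 9332 + 776 = 10108
volume 15: 10108 + 776 = 10884
volume 16: 10884 + 776 = 11660
volume 17: 11660 + 776 = 12436
volume 18: 12436 + 776 = 13212
volume 19: 13212 + 776 = 13988
volume 20: 13988 + 776 = 14764
volume 21: 14764 + 776 = 15540
volume 22: 15540 + 776 = 16316
volume 23: 16316 + 776 = 17092
volume 24: 17092 + 776 = 17868
volume 25: 17868 + 776 = 18644
volume 26: 18644 + 776 = 19420
volume 27: 19420 + 776 = 20196
volume 28: 20196 + 776 = 20972
volume 29: 20972 + 776 = 21748
volume 30: 21748 + 776 = 22524

20, 796, 1572, 2348, 3124, 3900, 4676, 5452, 6228, 7004, 7780, 8556, 9332, 10108, 10884, 11660, 12436, 13212, 13988, 14764, 15540, 16316, 17092, 17868, 18644, 19420, 20196, 20972, 21748, 22524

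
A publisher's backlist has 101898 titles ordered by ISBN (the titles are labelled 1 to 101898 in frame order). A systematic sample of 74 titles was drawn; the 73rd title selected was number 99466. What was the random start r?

322

k = 101898/74 = 1377
r = 99466 − (73−1)×1377 = 99466 − 99144 = 322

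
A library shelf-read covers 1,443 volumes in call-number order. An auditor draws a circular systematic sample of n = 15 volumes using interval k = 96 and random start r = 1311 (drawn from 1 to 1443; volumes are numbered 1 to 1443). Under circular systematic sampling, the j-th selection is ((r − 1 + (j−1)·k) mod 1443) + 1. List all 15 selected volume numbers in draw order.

1311, 1407, 60, 156, 252, 348, 444, 540, 636, 732, 828, 924, 1020, 1116, 1212

Selection 1: 1311
Selection 2: 1311 + 96 = 1407
Selection 3: 1407 + 96 = 1503 → 1503 − 1443 = 60
Selection 4: 60 + 96 = 156
Selection 5: 156 + 96 = 252
Selection 6: 252 + 96 = 348
Selection 7: 348 + 96 = 444
Selection 8: 444 + 96 = 540
Selection 9: 540 + 96 = 636
Selection 10: 636 + 96 = 732
Selection 11: 732 + 96 = 828
Selection 12: 828 + 96 = 924
Selection 13: 924 + 96 = 1020
Selection 14: 1020 + 96 = 1116
Selection 15: 1116 + 96 = 1212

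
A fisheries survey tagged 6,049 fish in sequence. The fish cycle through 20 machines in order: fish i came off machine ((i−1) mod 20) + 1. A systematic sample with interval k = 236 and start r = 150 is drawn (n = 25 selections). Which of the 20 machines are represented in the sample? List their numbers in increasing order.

Consecutive selections differ by k = 236, so their machine numbers differ by 236 mod 20 = 16.
gcd(236, 20) = 4, so the sample visits 20/4 = 5 distinct residues mod 20.
Start 150 is machine 10; the machines hit are 2, 6, 10, 14, 18.

2, 6, 10, 14, 18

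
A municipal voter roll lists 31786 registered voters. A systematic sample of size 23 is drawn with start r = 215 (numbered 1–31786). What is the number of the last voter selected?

k = 31786/23 = 1382
23rd selection = r + (23−1)·k = 215 + 22×1382 = 215 + 30404 = 30619

30619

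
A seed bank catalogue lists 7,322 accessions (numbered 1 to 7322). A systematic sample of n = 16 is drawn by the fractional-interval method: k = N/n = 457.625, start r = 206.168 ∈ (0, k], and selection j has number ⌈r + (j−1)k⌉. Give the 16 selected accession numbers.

j=1: r + 0k = 206.168 → ⌈·⌉ = 207
j=2: r + 1k = 663.793 → ⌈·⌉ = 664
j=3: r + 2k = 1121.418 → ⌈·⌉ = 1122
j=4: r + 3k = 1579.043 → ⌈·⌉ = 1580
j=5: r + 4k = 2036.668 → ⌈·⌉ = 2037
j=6: r + 5k = 2494.293 → ⌈·⌉ = 2495
j=7: r + 6k = 2951.918 → ⌈·⌉ = 2952
j=8: r + 7k = 3409.543 → ⌈·⌉ = 3410
j=9: r + 8k = 3867.168 → ⌈·⌉ = 3868
j=10: r + 9k = 4324.793 → ⌈·⌉ = 4325
j=11: r + 10k = 4782.418 → ⌈·⌉ = 4783
j=12: r + 11k = 5240.043 → ⌈·⌉ = 5241
j=13: r + 12k = 5697.668 → ⌈·⌉ = 5698
j=14: r + 13k = 6155.293 → ⌈·⌉ = 6156
j=15: r + 14k = 6612.918 → ⌈·⌉ = 6613
j=16: r + 15k = 7070.543 → ⌈·⌉ = 7071

207, 664, 1122, 1580, 2037, 2495, 2952, 3410, 3868, 4325, 4783, 5241, 5698, 6156, 6613, 7071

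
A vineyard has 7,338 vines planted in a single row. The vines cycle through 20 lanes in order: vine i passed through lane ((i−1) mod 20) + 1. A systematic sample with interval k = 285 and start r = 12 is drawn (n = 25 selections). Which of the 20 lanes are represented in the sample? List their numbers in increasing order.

Consecutive selections differ by k = 285, so their lane numbers differ by 285 mod 20 = 5.
gcd(285, 20) = 5, so the sample visits 20/5 = 4 distinct residues mod 20.
Start 12 is lane 12; the lanes hit are 2, 7, 12, 17.

2, 7, 12, 17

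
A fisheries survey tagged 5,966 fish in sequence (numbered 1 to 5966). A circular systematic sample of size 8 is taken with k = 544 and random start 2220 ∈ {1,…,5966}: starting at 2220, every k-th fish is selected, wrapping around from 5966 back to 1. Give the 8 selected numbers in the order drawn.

2220, 2764, 3308, 3852, 4396, 4940, 5484, 62

Selection 1: 2220
Selection 2: 2220 + 544 = 2764
Selection 3: 2764 + 544 = 3308
Selection 4: 3308 + 544 = 3852
Selection 5: 3852 + 544 = 4396
Selection 6: 4396 + 544 = 4940
Selection 7: 4940 + 544 = 5484
Selection 8: 5484 + 544 = 6028 → 6028 − 5966 = 62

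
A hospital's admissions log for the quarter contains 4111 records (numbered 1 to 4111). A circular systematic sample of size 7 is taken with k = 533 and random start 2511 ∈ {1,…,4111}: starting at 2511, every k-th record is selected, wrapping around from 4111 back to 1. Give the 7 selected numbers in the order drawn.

Selection 1: 2511
Selection 2: 2511 + 533 = 3044
Selection 3: 3044 + 533 = 3577
Selection 4: 3577 + 533 = 4110
Selection 5: 4110 + 533 = 4643 → 4643 − 4111 = 532
Selection 6: 532 + 533 = 1065
Selection 7: 1065 + 533 = 1598

2511, 3044, 3577, 4110, 532, 1065, 1598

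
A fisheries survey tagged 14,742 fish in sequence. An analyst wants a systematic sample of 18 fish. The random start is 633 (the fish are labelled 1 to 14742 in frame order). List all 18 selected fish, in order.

633, 1452, 2271, 3090, 3909, 4728, 5547, 6366, 7185, 8004, 8823, 9642, 10461, 11280, 12099, 12918, 13737, 14556

k = N/n = 14742/18 = 819
fish 1: 633
fish 2: 633 + 819 = 1452
fish 3: 1452 + 819 = 2271
fish 4: 2271 + 819 = 3090
fish 5: 3090 + 819 = 3909
fish 6: 3909 + 819 = 4728
fish 7: 4728 + 819 = 5547
fish 8: 5547 + 819 = 6366
fish 9: 6366 + 819 = 7185
fish 10: 7185 + 819 = 8004
fish 11: 8004 + 819 = 8823
fish 12: 8823 + 819 = 9642
fish 13: 9642 + 819 = 10461
fish 14: 10461 + 819 = 11280
fish 15: 11280 + 819 = 12099
fish 16: 12099 + 819 = 12918
fish 17: 12918 + 819 = 13737
fish 18: 13737 + 819 = 14556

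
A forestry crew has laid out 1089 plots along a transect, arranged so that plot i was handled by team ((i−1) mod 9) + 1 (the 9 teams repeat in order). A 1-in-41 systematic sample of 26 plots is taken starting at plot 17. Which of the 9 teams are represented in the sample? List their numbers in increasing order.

1, 2, 3, 4, 5, 6, 7, 8, 9

Consecutive selections differ by k = 41, so their team numbers differ by 41 mod 9 = 5.
gcd(41, 9) = 1, so the sample visits 9/1 = 9 distinct residues mod 9.
Start 17 is team 8; the teams hit are 1, 2, 3, 4, 5, 6, 7, 8, 9.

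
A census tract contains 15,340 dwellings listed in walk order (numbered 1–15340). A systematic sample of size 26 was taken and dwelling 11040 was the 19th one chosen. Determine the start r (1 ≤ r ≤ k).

420

k = 15340/26 = 590
r = 11040 − (19−1)×590 = 11040 − 10620 = 420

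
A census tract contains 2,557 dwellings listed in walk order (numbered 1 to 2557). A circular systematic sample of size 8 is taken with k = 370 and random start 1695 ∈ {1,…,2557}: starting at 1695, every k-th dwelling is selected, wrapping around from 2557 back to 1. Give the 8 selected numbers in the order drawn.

1695, 2065, 2435, 248, 618, 988, 1358, 1728

Selection 1: 1695
Selection 2: 1695 + 370 = 2065
Selection 3: 2065 + 370 = 2435
Selection 4: 2435 + 370 = 2805 → 2805 − 2557 = 248
Selection 5: 248 + 370 = 618
Selection 6: 618 + 370 = 988
Selection 7: 988 + 370 = 1358
Selection 8: 1358 + 370 = 1728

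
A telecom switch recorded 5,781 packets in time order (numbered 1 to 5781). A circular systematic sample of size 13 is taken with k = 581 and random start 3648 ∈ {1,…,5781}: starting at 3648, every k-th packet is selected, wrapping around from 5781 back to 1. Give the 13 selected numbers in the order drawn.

3648, 4229, 4810, 5391, 191, 772, 1353, 1934, 2515, 3096, 3677, 4258, 4839

Selection 1: 3648
Selection 2: 3648 + 581 = 4229
Selection 3: 4229 + 581 = 4810
Selection 4: 4810 + 581 = 5391
Selection 5: 5391 + 581 = 5972 → 5972 − 5781 = 191
Selection 6: 191 + 581 = 772
Selection 7: 772 + 581 = 1353
Selection 8: 1353 + 581 = 1934
Selection 9: 1934 + 581 = 2515
Selection 10: 2515 + 581 = 3096
Selection 11: 3096 + 581 = 3677
Selection 12: 3677 + 581 = 4258
Selection 13: 4258 + 581 = 4839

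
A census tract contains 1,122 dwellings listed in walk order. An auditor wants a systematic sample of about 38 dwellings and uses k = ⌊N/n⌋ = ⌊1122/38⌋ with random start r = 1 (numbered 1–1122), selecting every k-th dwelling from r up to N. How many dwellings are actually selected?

k = ⌊1122/38⌋ = 29
Achieved size = ⌊(1122 − 1)/29⌋ + 1 = ⌊1121/29⌋ + 1 = 38 + 1 = 39
(last selection: 1 + 38×29 = 1103 ≤ 1122; next would be 1132 > 1122)

39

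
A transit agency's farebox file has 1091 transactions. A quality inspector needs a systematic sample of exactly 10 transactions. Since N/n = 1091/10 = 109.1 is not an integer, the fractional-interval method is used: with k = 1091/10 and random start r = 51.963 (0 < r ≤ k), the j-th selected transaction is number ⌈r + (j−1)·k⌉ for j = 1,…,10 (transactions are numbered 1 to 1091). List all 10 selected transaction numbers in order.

52, 162, 271, 380, 489, 598, 707, 816, 925, 1034

j=1: r + 0k = 51.963 → ⌈·⌉ = 52
j=2: r + 1k = 161.063 → ⌈·⌉ = 162
j=3: r + 2k = 270.163 → ⌈·⌉ = 271
j=4: r + 3k = 379.263 → ⌈·⌉ = 380
j=5: r + 4k = 488.363 → ⌈·⌉ = 489
j=6: r + 5k = 597.463 → ⌈·⌉ = 598
j=7: r + 6k = 706.563 → ⌈·⌉ = 707
j=8: r + 7k = 815.663 → ⌈·⌉ = 816
j=9: r + 8k = 924.763 → ⌈·⌉ = 925
j=10: r + 9k = 1033.863 → ⌈·⌉ = 1034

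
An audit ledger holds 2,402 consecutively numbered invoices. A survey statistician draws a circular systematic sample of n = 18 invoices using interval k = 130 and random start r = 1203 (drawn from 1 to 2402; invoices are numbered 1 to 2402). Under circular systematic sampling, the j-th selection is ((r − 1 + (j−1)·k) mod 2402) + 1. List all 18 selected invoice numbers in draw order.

Selection 1: 1203
Selection 2: 1203 + 130 = 1333
Selection 3: 1333 + 130 = 1463
Selection 4: 1463 + 130 = 1593
Selection 5: 1593 + 130 = 1723
Selection 6: 1723 + 130 = 1853
Selection 7: 1853 + 130 = 1983
Selection 8: 1983 + 130 = 2113
Selection 9: 2113 + 130 = 2243
Selection 10: 2243 + 130 = 2373
Selection 11: 2373 + 130 = 2503 → 2503 − 2402 = 101
Selection 12: 101 + 130 = 231
Selection 13: 231 + 130 = 361
Selection 14: 361 + 130 = 491
Selection 15: 491 + 130 = 621
Selection 16: 621 + 130 = 751
Selection 17: 751 + 130 = 881
Selection 18: 881 + 130 = 1011

1203, 1333, 1463, 1593, 1723, 1853, 1983, 2113, 2243, 2373, 101, 231, 361, 491, 621, 751, 881, 1011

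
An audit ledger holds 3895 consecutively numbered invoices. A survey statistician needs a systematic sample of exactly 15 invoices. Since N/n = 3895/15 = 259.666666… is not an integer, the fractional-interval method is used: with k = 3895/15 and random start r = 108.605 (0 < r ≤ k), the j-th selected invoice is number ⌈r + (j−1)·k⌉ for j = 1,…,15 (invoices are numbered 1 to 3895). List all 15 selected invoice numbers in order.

109, 369, 628, 888, 1148, 1407, 1667, 1927, 2186, 2446, 2706, 2965, 3225, 3485, 3744

j=1: r + 0k = 108.605 → ⌈·⌉ = 109
j=2: r + 1k = 368.271666… → ⌈·⌉ = 369
j=3: r + 2k = 627.938333… → ⌈·⌉ = 628
j=4: r + 3k = 887.605 → ⌈·⌉ = 888
j=5: r + 4k = 1147.271666… → ⌈·⌉ = 1148
j=6: r + 5k = 1406.938333… → ⌈·⌉ = 1407
j=7: r + 6k = 1666.605 → ⌈·⌉ = 1667
j=8: r + 7k = 1926.271666… → ⌈·⌉ = 1927
j=9: r + 8k = 2185.938333… → ⌈·⌉ = 2186
j=10: r + 9k = 2445.605 → ⌈·⌉ = 2446
j=11: r + 10k = 2705.271666… → ⌈·⌉ = 2706
j=12: r + 11k = 2964.938333… → ⌈·⌉ = 2965
j=13: r + 12k = 3224.605 → ⌈·⌉ = 3225
j=14: r + 13k = 3484.271666… → ⌈·⌉ = 3485
j=15: r + 14k = 3743.938333… → ⌈·⌉ = 3744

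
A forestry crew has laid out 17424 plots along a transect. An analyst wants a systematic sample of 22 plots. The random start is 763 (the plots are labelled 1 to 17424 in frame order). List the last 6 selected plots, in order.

13435, 14227, 15019, 15811, 16603, 17395

k = N/n = 17424/22 = 792
17th selection = 763 + 16×792 = 13435
18th: 13435 + 792 = 14227
19th: 14227 + 792 = 15019
20th: 15019 + 792 = 15811
21st: 15811 + 792 = 16603
22nd: 16603 + 792 = 17395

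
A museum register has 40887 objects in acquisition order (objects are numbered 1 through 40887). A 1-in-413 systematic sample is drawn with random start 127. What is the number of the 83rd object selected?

k = 413
83rd selection = r + (83−1)·k = 127 + 82×413 = 127 + 33866 = 33993

33993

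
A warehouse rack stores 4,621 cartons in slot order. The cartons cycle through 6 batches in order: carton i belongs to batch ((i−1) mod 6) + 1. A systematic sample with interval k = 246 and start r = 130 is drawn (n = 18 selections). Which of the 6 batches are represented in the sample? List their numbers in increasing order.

4

Consecutive selections differ by k = 246, so their batch numbers differ by 246 mod 6 = 0.
gcd(246, 6) = 6, so the sample visits 6/6 = 1 distinct residues mod 6.
Start 130 is batch 4; the batches hit are 4.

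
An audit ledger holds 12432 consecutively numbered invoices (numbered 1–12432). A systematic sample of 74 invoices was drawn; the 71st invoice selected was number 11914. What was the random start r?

k = 12432/74 = 168
r = 11914 − (71−1)×168 = 11914 − 11760 = 154

154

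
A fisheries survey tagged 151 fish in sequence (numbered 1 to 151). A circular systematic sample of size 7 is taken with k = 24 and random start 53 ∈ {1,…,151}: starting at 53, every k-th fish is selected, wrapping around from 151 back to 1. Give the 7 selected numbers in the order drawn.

Selection 1: 53
Selection 2: 53 + 24 = 77
Selection 3: 77 + 24 = 101
Selection 4: 101 + 24 = 125
Selection 5: 125 + 24 = 149
Selection 6: 149 + 24 = 173 → 173 − 151 = 22
Selection 7: 22 + 24 = 46

53, 77, 101, 125, 149, 22, 46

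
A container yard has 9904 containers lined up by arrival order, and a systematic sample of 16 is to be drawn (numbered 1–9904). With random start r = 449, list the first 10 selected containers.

449, 1068, 1687, 2306, 2925, 3544, 4163, 4782, 5401, 6020

k = N/n = 9904/16 = 619
container 1: 449
container 2: 449 + 619 = 1068
container 3: 1068 + 619 = 1687
container 4: 1687 + 619 = 2306
container 5: 2306 + 619 = 2925
container 6: 2925 + 619 = 3544
container 7: 3544 + 619 = 4163
container 8: 4163 + 619 = 4782
container 9: 4782 + 619 = 5401
container 10: 5401 + 619 = 6020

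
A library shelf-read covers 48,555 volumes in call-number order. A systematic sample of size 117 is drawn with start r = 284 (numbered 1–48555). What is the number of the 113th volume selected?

46764

k = 48555/117 = 415
113th selection = r + (113−1)·k = 284 + 112×415 = 284 + 46480 = 46764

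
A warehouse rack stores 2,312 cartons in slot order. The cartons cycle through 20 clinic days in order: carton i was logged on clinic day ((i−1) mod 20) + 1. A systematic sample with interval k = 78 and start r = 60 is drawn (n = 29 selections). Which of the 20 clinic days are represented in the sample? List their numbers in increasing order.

Consecutive selections differ by k = 78, so their clinic day numbers differ by 78 mod 20 = 18.
gcd(78, 20) = 2, so the sample visits 20/2 = 10 distinct residues mod 20.
Start 60 is clinic day 20; the clinic days hit are 2, 4, 6, 8, 10, 12, 14, 16, 18, 20.

2, 4, 6, 8, 10, 12, 14, 16, 18, 20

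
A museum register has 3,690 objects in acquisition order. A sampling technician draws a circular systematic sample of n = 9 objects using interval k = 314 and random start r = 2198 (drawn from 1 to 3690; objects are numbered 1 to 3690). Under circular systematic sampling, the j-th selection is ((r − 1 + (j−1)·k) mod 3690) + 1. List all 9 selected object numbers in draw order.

Selection 1: 2198
Selection 2: 2198 + 314 = 2512
Selection 3: 2512 + 314 = 2826
Selection 4: 2826 + 314 = 3140
Selection 5: 3140 + 314 = 3454
Selection 6: 3454 + 314 = 3768 → 3768 − 3690 = 78
Selection 7: 78 + 314 = 392
Selection 8: 392 + 314 = 706
Selection 9: 706 + 314 = 1020

2198, 2512, 2826, 3140, 3454, 78, 392, 706, 1020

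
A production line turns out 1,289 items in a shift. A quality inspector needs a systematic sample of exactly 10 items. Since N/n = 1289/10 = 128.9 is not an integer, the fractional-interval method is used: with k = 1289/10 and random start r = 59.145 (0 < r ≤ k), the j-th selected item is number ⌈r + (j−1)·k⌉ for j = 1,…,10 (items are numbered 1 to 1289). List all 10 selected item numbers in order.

j=1: r + 0k = 59.145 → ⌈·⌉ = 60
j=2: r + 1k = 188.045 → ⌈·⌉ = 189
j=3: r + 2k = 316.945 → ⌈·⌉ = 317
j=4: r + 3k = 445.845 → ⌈·⌉ = 446
j=5: r + 4k = 574.745 → ⌈·⌉ = 575
j=6: r + 5k = 703.645 → ⌈·⌉ = 704
j=7: r + 6k = 832.545 → ⌈·⌉ = 833
j=8: r + 7k = 961.445 → ⌈·⌉ = 962
j=9: r + 8k = 1090.345 → ⌈·⌉ = 1091
j=10: r + 9k = 1219.245 → ⌈·⌉ = 1220

60, 189, 317, 446, 575, 704, 833, 962, 1091, 1220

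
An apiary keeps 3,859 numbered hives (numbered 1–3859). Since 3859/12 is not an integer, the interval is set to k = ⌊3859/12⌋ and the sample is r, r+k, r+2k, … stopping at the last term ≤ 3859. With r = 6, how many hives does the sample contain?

k = ⌊3859/12⌋ = 321
Achieved size = ⌊(3859 − 6)/321⌋ + 1 = ⌊3853/321⌋ + 1 = 12 + 1 = 13
(last selection: 6 + 12×321 = 3858 ≤ 3859; next would be 4179 > 3859)

13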